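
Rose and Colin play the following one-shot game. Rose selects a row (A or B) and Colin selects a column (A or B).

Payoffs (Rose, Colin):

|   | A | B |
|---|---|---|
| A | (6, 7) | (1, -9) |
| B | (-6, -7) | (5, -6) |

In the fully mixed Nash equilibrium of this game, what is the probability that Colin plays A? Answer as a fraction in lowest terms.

1/4

Let c be the probability that Colin plays A. In a completely mixed equilibrium, Rose must be indifferent between A and B.
Rose's expected payoff from A is 6c + (1−c); from B it is −6c + 5(1−c).
Setting these equal: 5c + 1 = −11c + 5, so c = 1/4.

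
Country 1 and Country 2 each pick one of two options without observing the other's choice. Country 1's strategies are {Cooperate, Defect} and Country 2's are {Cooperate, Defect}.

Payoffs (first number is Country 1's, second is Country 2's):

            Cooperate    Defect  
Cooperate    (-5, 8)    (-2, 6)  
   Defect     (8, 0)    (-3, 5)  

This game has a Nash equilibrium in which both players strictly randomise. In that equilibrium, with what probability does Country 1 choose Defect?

Let x be the probability that Country 1 plays Cooperate. In a completely mixed equilibrium, Country 2 must be indifferent between Cooperate and Defect.
Country 2's expected payoff from Cooperate is 8x; from Defect it is 6x + 5(1−x).
Setting these equal: 8x = x + 5, so x = 5/7.
Therefore Country 1 plays Defect with probability 1 − 5/7 = 2/7.

2/7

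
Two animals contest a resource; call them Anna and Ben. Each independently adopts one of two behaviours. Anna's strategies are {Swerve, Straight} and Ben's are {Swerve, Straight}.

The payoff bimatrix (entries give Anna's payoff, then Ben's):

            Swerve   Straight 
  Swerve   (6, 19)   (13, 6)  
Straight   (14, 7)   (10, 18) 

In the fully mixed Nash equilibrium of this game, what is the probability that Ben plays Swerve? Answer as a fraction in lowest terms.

Let q be the probability that Ben plays Swerve. In a completely mixed equilibrium, Anna must be indifferent between Swerve and Straight.
Anna's expected payoff from Swerve is 6q + 13(1−q); from Straight it is 14q + 10(1−q).
Setting these equal: −7q + 13 = 4q + 10, so q = 3/11.

3/11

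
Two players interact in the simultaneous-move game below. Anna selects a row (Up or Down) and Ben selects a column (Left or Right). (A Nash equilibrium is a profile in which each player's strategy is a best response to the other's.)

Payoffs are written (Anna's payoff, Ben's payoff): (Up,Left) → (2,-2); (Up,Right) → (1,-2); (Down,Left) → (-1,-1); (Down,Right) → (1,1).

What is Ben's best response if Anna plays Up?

Against Up, Ben earns -2 from Left and -2 from Right.
So either strategy is a best response.

either — both Left and Right are best responses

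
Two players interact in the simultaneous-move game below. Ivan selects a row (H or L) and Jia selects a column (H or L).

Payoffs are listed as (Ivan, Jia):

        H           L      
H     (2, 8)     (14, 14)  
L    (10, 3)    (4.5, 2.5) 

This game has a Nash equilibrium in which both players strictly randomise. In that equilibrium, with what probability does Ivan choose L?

12/13

Let x be the probability that Ivan plays H. In a completely mixed equilibrium, Jia must be indifferent between H and L.
Jia's expected payoff from H is 8x + 3(1−x); from L it is 14x + 2.5(1−x).
Setting these equal: 5x + 3 = 11.5x + 2.5, so x = 1/13.
Therefore Ivan plays L with probability 1 − 1/13 = 12/13.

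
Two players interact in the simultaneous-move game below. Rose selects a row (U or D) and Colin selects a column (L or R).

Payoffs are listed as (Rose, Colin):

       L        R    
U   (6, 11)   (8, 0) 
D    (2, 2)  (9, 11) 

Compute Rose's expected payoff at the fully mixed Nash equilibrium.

First find q, the probability Colin plays L, from Rose's indifference between U and D: 6q + 8(1−q) = 2q + 9(1−q), giving q = 1/5.
Since Rose is indifferent in equilibrium, Rose's expected payoff equals the payoff from either row against (1/5, 4/5). Using U: 6(1/5) + 8(4/5) = 38/5.

38/5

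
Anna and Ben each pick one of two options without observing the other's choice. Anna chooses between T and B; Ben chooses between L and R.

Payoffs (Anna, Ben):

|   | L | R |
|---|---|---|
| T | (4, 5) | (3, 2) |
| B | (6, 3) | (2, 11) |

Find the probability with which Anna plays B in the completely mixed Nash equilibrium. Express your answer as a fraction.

3/11

Let p be the probability that Anna plays T. In a completely mixed equilibrium, Ben must be indifferent between L and R.
Ben's expected payoff from L is 5p + 3(1−p); from R it is 2p + 11(1−p).
Setting these equal: 2p + 3 = −9p + 11, so p = 8/11.
Therefore Anna plays B with probability 1 − 8/11 = 3/11.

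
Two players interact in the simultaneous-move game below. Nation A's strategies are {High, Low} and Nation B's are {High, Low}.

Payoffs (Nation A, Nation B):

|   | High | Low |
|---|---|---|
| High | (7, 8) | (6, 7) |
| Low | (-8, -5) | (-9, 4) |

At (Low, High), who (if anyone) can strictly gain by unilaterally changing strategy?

Both

Nation A at (Low, High) earns -8; deviating to High yields 7 — a strict improvement.
Nation B earns -5; deviating to Low yields 4 — a strict improvement.
Both Nation A and Nation B have strictly profitable deviations.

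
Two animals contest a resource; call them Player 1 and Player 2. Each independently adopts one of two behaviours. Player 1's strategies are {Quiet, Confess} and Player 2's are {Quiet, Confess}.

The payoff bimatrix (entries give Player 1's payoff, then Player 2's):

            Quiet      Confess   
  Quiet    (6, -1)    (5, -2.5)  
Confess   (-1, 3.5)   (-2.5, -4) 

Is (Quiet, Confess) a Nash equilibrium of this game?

At (Quiet, Confess), Player 1 earns 5; switching to Confess would give -2.5, so Player 1 has no profitable deviation.
Player 2 earns -2.5; switching to Quiet would give -1, so Player 2 would deviate.
Since at least one player can profitably deviate, this is not a Nash equilibrium.

No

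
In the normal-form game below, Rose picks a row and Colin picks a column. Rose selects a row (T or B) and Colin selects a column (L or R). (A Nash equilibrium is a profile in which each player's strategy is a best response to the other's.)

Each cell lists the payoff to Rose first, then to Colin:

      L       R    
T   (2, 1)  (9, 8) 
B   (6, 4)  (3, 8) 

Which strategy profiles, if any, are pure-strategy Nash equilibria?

(T, L): Rose prefers B (6 > 2); Colin prefers R (8 > 1) — not an equilibrium.
(T, R): Rose gets 9 ≥ 3 from B, and Colin gets 8 ≥ 1 from L — Nash equilibrium.
(B, L): Colin prefers R (8 > 4) — not an equilibrium.
(B, R): Rose prefers T (9 > 3) — not an equilibrium.

(T, R)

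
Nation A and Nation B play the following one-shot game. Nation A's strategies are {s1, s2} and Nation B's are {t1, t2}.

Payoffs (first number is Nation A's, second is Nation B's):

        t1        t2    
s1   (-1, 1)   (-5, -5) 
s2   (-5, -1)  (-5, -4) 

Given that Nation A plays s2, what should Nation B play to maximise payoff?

Against s2, Nation B earns -1 from t1 and -4 from t2.
So t1 is the best response.

t1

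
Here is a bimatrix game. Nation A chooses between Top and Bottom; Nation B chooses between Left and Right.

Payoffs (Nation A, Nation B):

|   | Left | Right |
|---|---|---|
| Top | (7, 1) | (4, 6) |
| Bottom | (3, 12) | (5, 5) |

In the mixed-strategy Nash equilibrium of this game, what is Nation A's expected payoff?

23/5

First find q, the probability Nation B plays Left, from Nation A's indifference between Top and Bottom: 7q + 4(1−q) = 3q + 5(1−q), giving q = 1/5.
Since Nation A is indifferent in equilibrium, Nation A's expected payoff equals the payoff from either row against (1/5, 4/5). Using Top: 7(1/5) + 4(4/5) = 23/5.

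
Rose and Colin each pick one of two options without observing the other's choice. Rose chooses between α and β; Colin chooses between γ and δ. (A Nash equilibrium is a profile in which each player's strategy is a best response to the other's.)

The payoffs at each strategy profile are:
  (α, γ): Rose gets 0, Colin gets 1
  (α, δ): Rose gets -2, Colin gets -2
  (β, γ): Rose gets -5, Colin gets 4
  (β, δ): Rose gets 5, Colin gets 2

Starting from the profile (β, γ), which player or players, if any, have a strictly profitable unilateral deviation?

Rose

Rose at (β, γ) earns -5; deviating to α yields 0 — a strict improvement.
Colin earns 4; deviating to δ yields 2 — not better.
Only Rose has a strictly profitable deviation.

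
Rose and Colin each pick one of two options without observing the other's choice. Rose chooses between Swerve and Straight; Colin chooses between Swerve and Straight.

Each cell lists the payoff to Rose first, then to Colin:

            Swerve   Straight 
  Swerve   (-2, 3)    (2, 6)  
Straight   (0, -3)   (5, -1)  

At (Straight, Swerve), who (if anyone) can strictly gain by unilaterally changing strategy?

Rose at (Straight, Swerve) earns 0; deviating to Swerve yields -2 — not better.
Colin earns -3; deviating to Straight yields -1 — a strict improvement.
Only Colin has a strictly profitable deviation.

Colin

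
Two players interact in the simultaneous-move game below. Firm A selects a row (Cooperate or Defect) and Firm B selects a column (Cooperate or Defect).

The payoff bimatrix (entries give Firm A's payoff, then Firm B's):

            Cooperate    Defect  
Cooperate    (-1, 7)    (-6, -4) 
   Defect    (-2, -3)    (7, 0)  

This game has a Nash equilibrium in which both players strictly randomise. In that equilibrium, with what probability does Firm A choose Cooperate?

3/14

Let x be the probability that Firm A plays Cooperate. In a completely mixed equilibrium, Firm B must be indifferent between Cooperate and Defect.
Firm B's expected payoff from Cooperate is 7x − 3(1−x); from Defect it is −4x.
Setting these equal: 10x − 3 = −4x, so x = 3/14.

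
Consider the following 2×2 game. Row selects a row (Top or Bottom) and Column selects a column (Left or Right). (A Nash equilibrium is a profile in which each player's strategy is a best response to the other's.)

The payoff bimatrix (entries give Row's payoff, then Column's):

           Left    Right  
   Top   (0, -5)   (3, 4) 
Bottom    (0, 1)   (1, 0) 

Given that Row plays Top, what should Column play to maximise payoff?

Against Top, Column earns -5 from Left and 4 from Right.
So Right is the best response.

Right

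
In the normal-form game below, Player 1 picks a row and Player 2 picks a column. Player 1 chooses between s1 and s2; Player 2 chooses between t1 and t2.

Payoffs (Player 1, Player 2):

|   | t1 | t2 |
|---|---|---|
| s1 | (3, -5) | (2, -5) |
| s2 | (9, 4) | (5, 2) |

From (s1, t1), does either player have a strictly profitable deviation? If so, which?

Player 1 at (s1, t1) earns 3; deviating to s2 yields 9 — a strict improvement.
Player 2 earns -5; deviating to t2 yields -5 — not better.
Only Player 1 has a strictly profitable deviation.

Player 1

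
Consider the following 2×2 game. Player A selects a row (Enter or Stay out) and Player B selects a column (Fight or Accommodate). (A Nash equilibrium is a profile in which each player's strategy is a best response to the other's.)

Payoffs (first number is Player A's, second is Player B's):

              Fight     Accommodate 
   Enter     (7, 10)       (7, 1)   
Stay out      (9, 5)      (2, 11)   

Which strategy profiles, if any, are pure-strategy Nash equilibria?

(Enter, Fight): Player A prefers Stay out (9 > 7) — not an equilibrium.
(Enter, Accommodate): Player B prefers Fight (10 > 1) — not an equilibrium.
(Stay out, Fight): Player B prefers Accommodate (11 > 5) — not an equilibrium.
(Stay out, Accommodate): Player A prefers Enter (7 > 2) — not an equilibrium.

none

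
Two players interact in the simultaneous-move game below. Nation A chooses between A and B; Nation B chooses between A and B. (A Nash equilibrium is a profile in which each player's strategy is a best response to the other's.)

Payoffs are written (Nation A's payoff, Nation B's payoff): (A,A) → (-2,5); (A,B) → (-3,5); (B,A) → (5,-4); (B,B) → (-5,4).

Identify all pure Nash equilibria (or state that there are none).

(A, A): Nation A prefers B (5 > -2) — not an equilibrium.
(A, B): Nation A gets -3 ≥ -5 from B, and Nation B gets 5 ≥ 5 from A — Nash equilibrium.
(B, A): Nation B prefers B (4 > -4) — not an equilibrium.
(B, B): Nation A prefers A (-3 > -5) — not an equilibrium.

(A, B)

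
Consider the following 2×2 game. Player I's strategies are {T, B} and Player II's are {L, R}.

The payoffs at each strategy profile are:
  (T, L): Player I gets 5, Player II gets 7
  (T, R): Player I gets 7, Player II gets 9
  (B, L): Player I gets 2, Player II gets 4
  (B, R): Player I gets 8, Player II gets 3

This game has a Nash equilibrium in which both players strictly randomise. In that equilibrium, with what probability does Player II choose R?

3/4

Let q be the probability that Player II plays L. In a completely mixed equilibrium, Player I must be indifferent between T and B.
Player I's expected payoff from T is 5q + 7(1−q); from B it is 2q + 8(1−q).
Setting these equal: −2q + 7 = −6q + 8, so q = 1/4.
Therefore Player II plays R with probability 1 − 1/4 = 3/4.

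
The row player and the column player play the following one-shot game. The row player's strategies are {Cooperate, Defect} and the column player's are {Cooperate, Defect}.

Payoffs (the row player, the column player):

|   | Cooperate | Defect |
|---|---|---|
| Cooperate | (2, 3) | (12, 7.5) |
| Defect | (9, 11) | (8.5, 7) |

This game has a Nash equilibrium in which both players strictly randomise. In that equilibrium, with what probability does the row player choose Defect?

9/17

Let p be the probability that the row player plays Cooperate. In a completely mixed equilibrium, the column player must be indifferent between Cooperate and Defect.
The column player's expected payoff from Cooperate is 3p + 11(1−p); from Defect it is 7.5p + 7(1−p).
Setting these equal: −8p + 11 = 0.5p + 7, so p = 8/17.
Therefore the row player plays Defect with probability 1 − 8/17 = 9/17.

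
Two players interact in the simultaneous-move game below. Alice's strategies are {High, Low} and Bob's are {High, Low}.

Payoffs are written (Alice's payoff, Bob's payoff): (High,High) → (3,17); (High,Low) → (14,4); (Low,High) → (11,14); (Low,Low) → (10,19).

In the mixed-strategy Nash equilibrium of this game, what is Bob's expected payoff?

First find p, the probability Alice plays High, from Bob's indifference between High and Low: 17p + 14(1−p) = 4p + 19(1−p), giving p = 5/18.
Since Bob is indifferent in equilibrium, Bob's expected payoff equals the payoff from either column against (5/18, 13/18). Using High: 17(5/18) + 14(13/18) = 89/6.

89/6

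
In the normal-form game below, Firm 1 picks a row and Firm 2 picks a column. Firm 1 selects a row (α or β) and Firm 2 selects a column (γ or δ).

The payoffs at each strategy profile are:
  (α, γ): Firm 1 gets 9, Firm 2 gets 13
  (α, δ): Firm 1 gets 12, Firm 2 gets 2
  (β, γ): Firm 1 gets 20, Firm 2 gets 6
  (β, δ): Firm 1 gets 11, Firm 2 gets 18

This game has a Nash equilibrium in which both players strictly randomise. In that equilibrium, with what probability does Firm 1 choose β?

Let r be the probability that Firm 1 plays α. In a completely mixed equilibrium, Firm 2 must be indifferent between γ and δ.
Firm 2's expected payoff from γ is 13r + 6(1−r); from δ it is 2r + 18(1−r).
Setting these equal: 7r + 6 = −16r + 18, so r = 12/23.
Therefore Firm 1 plays β with probability 1 − 12/23 = 11/23.

11/23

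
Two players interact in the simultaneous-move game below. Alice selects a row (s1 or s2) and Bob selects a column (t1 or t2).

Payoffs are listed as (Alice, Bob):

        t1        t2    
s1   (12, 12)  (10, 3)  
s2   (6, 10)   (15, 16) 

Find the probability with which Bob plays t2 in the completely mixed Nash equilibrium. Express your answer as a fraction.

6/11

Let y be the probability that Bob plays t1. In a completely mixed equilibrium, Alice must be indifferent between s1 and s2.
Alice's expected payoff from s1 is 12y + 10(1−y); from s2 it is 6y + 15(1−y).
Setting these equal: 2y + 10 = −9y + 15, so y = 5/11.
Therefore Bob plays t2 with probability 1 − 5/11 = 6/11.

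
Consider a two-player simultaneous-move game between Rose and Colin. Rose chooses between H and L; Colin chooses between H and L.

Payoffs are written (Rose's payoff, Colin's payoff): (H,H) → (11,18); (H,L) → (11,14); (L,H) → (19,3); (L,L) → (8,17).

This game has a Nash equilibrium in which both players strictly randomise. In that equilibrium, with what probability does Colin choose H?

Let c be the probability that Colin plays H. In a completely mixed equilibrium, Rose must be indifferent between H and L.
Rose's expected payoff from H is 11c + 11(1−c); from L it is 19c + 8(1−c).
Setting these equal: 11 = 11c + 8, so c = 3/11.

3/11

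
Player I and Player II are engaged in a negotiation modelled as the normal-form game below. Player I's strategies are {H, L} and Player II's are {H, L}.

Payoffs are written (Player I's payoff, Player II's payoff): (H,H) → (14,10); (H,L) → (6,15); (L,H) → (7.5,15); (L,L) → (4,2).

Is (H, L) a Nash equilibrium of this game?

Yes

At (H, L), Player I earns 6; switching to L would give 4, so Player I has no profitable deviation.
Player II earns 15; switching to H would give 10, so Player II has no profitable deviation.
Neither player can gain by a unilateral deviation, so this profile is a Nash equilibrium.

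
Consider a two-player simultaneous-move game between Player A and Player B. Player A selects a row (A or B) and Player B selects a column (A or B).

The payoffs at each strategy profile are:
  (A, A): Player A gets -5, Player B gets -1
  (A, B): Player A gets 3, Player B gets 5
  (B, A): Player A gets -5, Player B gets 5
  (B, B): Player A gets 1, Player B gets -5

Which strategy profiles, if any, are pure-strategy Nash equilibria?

(A, A): Player B prefers B (5 > -1) — not an equilibrium.
(A, B): Player A gets 3 ≥ 1 from B, and Player B gets 5 ≥ -1 from A — Nash equilibrium.
(B, A): Player A gets -5 ≥ -5 from A, and Player B gets 5 ≥ -5 from B — Nash equilibrium.
(B, B): Player A prefers A (3 > 1); Player B prefers A (5 > -5) — not an equilibrium.

(A, B) and (B, A)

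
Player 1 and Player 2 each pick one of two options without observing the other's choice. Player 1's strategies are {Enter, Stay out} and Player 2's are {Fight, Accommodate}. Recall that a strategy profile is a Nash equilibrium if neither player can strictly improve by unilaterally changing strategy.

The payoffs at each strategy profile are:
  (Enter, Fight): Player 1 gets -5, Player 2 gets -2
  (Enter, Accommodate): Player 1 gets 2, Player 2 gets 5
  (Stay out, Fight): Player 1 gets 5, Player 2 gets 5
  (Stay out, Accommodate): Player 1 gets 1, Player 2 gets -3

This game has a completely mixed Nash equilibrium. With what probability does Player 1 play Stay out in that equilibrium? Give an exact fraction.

7/15

Let p be the probability that Player 1 plays Enter. In a completely mixed equilibrium, Player 2 must be indifferent between Fight and Accommodate.
Player 2's expected payoff from Fight is −2p + 5(1−p); from Accommodate it is 5p − 3(1−p).
Setting these equal: −7p + 5 = 8p − 3, so p = 8/15.
Therefore Player 1 plays Stay out with probability 1 − 8/15 = 7/15.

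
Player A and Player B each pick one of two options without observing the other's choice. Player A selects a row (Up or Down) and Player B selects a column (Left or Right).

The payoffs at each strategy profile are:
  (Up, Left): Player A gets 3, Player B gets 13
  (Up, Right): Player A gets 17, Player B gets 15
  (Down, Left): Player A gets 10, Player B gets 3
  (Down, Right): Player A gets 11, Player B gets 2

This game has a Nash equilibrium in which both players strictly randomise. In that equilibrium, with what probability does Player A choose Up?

1/3

Let r be the probability that Player A plays Up. In a completely mixed equilibrium, Player B must be indifferent between Left and Right.
Player B's expected payoff from Left is 13r + 3(1−r); from Right it is 15r + 2(1−r).
Setting these equal: 10r + 3 = 13r + 2, so r = 1/3.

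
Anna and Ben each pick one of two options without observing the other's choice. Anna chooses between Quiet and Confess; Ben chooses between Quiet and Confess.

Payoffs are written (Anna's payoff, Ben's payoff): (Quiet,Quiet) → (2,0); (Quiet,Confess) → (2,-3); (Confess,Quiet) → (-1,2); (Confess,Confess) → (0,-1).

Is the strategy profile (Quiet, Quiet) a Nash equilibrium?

Yes

At (Quiet, Quiet), Anna earns 2; switching to Confess would give -1, so Anna has no profitable deviation.
Ben earns 0; switching to Confess would give -3, so Ben has no profitable deviation.
Neither player can gain by a unilateral deviation, so this profile is a Nash equilibrium.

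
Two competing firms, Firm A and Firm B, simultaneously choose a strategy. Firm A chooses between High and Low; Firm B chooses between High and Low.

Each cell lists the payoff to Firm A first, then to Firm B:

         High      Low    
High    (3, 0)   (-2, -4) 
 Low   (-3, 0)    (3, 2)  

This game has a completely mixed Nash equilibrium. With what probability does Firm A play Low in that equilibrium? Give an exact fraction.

Let r be the probability that Firm A plays High. In a completely mixed equilibrium, Firm B must be indifferent between High and Low.
Firm B's expected payoff from High is 0; from Low it is −4r + 2(1−r).
Setting these equal: 0 = −6r + 2, so r = 1/3.
Therefore Firm A plays Low with probability 1 − 1/3 = 2/3.

2/3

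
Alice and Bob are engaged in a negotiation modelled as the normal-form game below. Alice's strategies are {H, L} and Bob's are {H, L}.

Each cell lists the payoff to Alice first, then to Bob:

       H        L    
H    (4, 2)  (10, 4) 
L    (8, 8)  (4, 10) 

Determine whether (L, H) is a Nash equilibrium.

At (L, H), Alice earns 8; switching to H would give 4, so Alice has no profitable deviation.
Bob earns 8; switching to L would give 10, so Bob would deviate.
Since at least one player can profitably deviate, this is not a Nash equilibrium.

No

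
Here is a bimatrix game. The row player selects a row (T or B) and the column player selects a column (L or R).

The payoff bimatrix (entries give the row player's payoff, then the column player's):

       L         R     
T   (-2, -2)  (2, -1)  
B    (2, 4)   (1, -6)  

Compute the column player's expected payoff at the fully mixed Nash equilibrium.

-16/11

First find p, the probability the row player plays T, from the column player's indifference between L and R: −2p + 4(1−p) = −p − 6(1−p), giving p = 10/11.
Since the column player is indifferent in equilibrium, the column player's expected payoff equals the payoff from either column against (10/11, 1/11). Using L: −2(10/11) + 4(1/11) = -16/11.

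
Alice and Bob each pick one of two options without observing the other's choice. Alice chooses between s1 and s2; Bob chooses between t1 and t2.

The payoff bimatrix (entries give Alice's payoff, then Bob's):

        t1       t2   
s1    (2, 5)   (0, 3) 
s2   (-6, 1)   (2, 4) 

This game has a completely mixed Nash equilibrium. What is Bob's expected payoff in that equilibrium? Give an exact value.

First find p, the probability Alice plays s1, from Bob's indifference between t1 and t2: 5p + (1−p) = 3p + 4(1−p), giving p = 3/5.
Since Bob is indifferent in equilibrium, Bob's expected payoff equals the payoff from either column against (3/5, 2/5). Using t1: 5(3/5) + (2/5) = 17/5.

17/5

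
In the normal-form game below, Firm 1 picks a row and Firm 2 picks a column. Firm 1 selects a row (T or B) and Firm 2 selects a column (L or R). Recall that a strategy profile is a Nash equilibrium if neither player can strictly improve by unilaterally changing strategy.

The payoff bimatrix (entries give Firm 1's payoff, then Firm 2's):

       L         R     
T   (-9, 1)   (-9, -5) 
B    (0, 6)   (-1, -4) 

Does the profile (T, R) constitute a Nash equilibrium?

At (T, R), Firm 1 earns -9; switching to B would give -1, so Firm 1 would deviate.
Firm 2 earns -5; switching to L would give 1, so Firm 2 would deviate.
Since at least one player can profitably deviate, this is not a Nash equilibrium.

No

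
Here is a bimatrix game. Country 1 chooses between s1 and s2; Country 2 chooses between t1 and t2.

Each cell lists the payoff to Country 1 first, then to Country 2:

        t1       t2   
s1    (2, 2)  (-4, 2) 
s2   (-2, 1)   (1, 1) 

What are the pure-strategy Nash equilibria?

(s1, t1) and (s2, t2)

(s1, t1): Country 1 gets 2 ≥ -2 from s2, and Country 2 gets 2 ≥ 2 from t2 — Nash equilibrium.
(s1, t2): Country 1 prefers s2 (1 > -4) — not an equilibrium.
(s2, t1): Country 1 prefers s1 (2 > -2) — not an equilibrium.
(s2, t2): Country 1 gets 1 ≥ -4 from s1, and Country 2 gets 1 ≥ 1 from t1 — Nash equilibrium.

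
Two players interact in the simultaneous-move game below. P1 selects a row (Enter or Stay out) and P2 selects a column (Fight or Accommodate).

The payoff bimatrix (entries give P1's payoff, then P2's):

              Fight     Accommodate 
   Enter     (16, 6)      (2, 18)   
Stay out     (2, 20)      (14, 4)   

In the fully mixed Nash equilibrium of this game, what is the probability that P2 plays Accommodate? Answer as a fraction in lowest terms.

7/13

Let q be the probability that P2 plays Fight. In a completely mixed equilibrium, P1 must be indifferent between Enter and Stay out.
P1's expected payoff from Enter is 16q + 2(1−q); from Stay out it is 2q + 14(1−q).
Setting these equal: 14q + 2 = −12q + 14, so q = 6/13.
Therefore P2 plays Accommodate with probability 1 − 6/13 = 7/13.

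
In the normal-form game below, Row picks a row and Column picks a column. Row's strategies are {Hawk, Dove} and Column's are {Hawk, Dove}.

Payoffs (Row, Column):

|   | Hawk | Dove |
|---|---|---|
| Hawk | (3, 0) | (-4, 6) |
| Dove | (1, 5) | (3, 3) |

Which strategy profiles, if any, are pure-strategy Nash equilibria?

(Hawk, Hawk): Column prefers Dove (6 > 0) — not an equilibrium.
(Hawk, Dove): Row prefers Dove (3 > -4) — not an equilibrium.
(Dove, Hawk): Row prefers Hawk (3 > 1) — not an equilibrium.
(Dove, Dove): Column prefers Hawk (5 > 3) — not an equilibrium.

none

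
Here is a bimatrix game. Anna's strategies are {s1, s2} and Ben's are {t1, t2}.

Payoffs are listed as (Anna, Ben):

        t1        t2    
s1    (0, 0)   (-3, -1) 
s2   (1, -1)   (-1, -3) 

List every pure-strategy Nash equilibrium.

(s2, t1)

(s1, t1): Anna prefers s2 (1 > 0) — not an equilibrium.
(s1, t2): Anna prefers s2 (-1 > -3); Ben prefers t1 (0 > -1) — not an equilibrium.
(s2, t1): Anna gets 1 ≥ 0 from s1, and Ben gets -1 ≥ -3 from t2 — Nash equilibrium.
(s2, t2): Ben prefers t1 (-1 > -3) — not an equilibrium.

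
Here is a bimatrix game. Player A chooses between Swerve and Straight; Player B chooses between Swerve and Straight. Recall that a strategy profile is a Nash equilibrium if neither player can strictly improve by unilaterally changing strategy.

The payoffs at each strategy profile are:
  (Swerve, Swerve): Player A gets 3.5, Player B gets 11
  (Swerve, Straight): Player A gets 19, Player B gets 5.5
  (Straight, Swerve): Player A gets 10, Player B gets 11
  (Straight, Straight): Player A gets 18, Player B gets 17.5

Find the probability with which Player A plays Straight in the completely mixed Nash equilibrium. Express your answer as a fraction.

Let x be the probability that Player A plays Swerve. In a completely mixed equilibrium, Player B must be indifferent between Swerve and Straight.
Player B's expected payoff from Swerve is 11x + 11(1−x); from Straight it is 5.5x + 17.5(1−x).
Setting these equal: 11 = −12x + 17.5, so x = 13/24.
Therefore Player A plays Straight with probability 1 − 13/24 = 11/24.

11/24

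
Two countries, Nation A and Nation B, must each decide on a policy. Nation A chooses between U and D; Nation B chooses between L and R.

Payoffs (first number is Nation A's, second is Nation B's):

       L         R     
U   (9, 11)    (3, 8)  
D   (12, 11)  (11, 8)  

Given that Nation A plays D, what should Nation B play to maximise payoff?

Against D, Nation B earns 11 from L and 8 from R.
So L is the best response.

L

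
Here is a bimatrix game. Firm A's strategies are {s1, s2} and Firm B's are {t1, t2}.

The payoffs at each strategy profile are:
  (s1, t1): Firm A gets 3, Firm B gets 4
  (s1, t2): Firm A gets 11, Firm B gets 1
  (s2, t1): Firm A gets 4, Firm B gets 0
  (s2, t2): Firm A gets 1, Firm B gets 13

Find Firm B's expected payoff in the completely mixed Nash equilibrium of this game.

First find x, the probability Firm A plays s1, from Firm B's indifference between t1 and t2: 4x = x + 13(1−x), giving x = 13/16.
Since Firm B is indifferent in equilibrium, Firm B's expected payoff equals the payoff from either column against (13/16, 3/16). Using t1: 4(13/16) = 13/4.

13/4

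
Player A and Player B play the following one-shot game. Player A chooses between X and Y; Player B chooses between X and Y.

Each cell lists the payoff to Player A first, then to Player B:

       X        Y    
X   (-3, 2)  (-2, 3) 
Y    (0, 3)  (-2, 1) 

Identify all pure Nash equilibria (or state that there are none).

(X, X): Player A prefers Y (0 > -3); Player B prefers Y (3 > 2) — not an equilibrium.
(X, Y): Player A gets -2 ≥ -2 from Y, and Player B gets 3 ≥ 2 from X — Nash equilibrium.
(Y, X): Player A gets 0 ≥ -3 from X, and Player B gets 3 ≥ 1 from Y — Nash equilibrium.
(Y, Y): Player B prefers X (3 > 1) — not an equilibrium.

(X, Y) and (Y, X)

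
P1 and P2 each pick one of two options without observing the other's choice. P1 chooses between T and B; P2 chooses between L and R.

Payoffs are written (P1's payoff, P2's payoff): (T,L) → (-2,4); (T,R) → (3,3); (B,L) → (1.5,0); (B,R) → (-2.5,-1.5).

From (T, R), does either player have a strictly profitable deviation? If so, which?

P1 at (T, R) earns 3; deviating to B yields -2.5 — not better.
P2 earns 3; deviating to L yields 4 — a strict improvement.
Only P2 has a strictly profitable deviation.

P2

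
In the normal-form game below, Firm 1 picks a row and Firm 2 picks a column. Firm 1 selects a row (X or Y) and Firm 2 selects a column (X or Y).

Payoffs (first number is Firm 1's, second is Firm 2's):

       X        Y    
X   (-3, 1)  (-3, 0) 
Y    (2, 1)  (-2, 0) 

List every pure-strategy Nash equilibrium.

(Y, X)

(X, X): Firm 1 prefers Y (2 > -3) — not an equilibrium.
(X, Y): Firm 1 prefers Y (-2 > -3); Firm 2 prefers X (1 > 0) — not an equilibrium.
(Y, X): Firm 1 gets 2 ≥ -3 from X, and Firm 2 gets 1 ≥ 0 from Y — Nash equilibrium.
(Y, Y): Firm 2 prefers X (1 > 0) — not an equilibrium.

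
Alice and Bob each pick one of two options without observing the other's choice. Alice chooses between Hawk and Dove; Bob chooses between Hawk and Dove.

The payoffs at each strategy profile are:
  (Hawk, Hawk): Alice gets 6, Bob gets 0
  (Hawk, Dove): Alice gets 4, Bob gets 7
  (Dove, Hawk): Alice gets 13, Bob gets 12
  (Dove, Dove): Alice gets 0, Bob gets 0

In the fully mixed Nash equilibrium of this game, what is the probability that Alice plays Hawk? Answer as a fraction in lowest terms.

Let x be the probability that Alice plays Hawk. In a completely mixed equilibrium, Bob must be indifferent between Hawk and Dove.
Bob's expected payoff from Hawk is 12(1−x); from Dove it is 7x.
Setting these equal: −12x + 12 = 7x, so x = 12/19.

12/19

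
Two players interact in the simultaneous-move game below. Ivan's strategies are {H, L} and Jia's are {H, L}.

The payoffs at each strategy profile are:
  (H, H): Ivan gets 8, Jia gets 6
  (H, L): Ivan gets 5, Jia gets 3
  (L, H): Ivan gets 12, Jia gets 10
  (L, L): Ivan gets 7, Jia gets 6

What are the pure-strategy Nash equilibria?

(L, H)

(H, H): Ivan prefers L (12 > 8) — not an equilibrium.
(H, L): Ivan prefers L (7 > 5); Jia prefers H (6 > 3) — not an equilibrium.
(L, H): Ivan gets 12 ≥ 8 from H, and Jia gets 10 ≥ 6 from L — Nash equilibrium.
(L, L): Jia prefers H (10 > 6) — not an equilibrium.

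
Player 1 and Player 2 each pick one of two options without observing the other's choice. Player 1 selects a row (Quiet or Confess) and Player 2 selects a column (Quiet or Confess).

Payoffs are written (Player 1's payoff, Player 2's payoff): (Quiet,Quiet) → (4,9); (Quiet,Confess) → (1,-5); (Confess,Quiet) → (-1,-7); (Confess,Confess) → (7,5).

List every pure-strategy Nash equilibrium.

(Quiet, Quiet): Player 1 gets 4 ≥ -1 from Confess, and Player 2 gets 9 ≥ -5 from Confess — Nash equilibrium.
(Quiet, Confess): Player 1 prefers Confess (7 > 1); Player 2 prefers Quiet (9 > -5) — not an equilibrium.
(Confess, Quiet): Player 1 prefers Quiet (4 > -1); Player 2 prefers Confess (5 > -7) — not an equilibrium.
(Confess, Confess): Player 1 gets 7 ≥ 1 from Quiet, and Player 2 gets 5 ≥ -7 from Quiet — Nash equilibrium.

(Quiet, Quiet) and (Confess, Confess)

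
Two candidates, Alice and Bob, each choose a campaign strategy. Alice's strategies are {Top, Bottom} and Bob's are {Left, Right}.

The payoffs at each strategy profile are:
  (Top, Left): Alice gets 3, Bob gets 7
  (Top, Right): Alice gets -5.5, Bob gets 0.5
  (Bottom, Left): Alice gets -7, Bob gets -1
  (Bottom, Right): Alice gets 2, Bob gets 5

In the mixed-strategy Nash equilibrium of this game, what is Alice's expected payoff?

First find y, the probability Bob plays Left, from Alice's indifference between Top and Bottom: 3y − 5.5(1−y) = −7y + 2(1−y), giving y = 3/7.
Since Alice is indifferent in equilibrium, Alice's expected payoff equals the payoff from either row against (3/7, 4/7). Using Top: 3(3/7) − 5.5(4/7) = -13/7.

-13/7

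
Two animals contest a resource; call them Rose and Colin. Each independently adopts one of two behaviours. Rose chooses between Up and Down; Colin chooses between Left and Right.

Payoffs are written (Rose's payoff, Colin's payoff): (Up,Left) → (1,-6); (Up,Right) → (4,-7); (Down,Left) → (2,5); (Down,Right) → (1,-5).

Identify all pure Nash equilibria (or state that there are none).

(Up, Left): Rose prefers Down (2 > 1) — not an equilibrium.
(Up, Right): Colin prefers Left (-6 > -7) — not an equilibrium.
(Down, Left): Rose gets 2 ≥ 1 from Up, and Colin gets 5 ≥ -5 from Right — Nash equilibrium.
(Down, Right): Rose prefers Up (4 > 1); Colin prefers Left (5 > -5) — not an equilibrium.

(Down, Left)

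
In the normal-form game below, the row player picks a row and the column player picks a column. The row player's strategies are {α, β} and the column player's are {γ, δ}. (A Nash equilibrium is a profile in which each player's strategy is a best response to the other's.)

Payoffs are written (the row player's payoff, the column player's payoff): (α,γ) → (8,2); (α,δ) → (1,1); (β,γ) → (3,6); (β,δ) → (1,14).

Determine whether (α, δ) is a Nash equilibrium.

At (α, δ), the row player earns 1; switching to β would give 1, so the row player has no profitable deviation.
The column player earns 1; switching to γ would give 2, so the column player would deviate.
Since at least one player can profitably deviate, this is not a Nash equilibrium.

No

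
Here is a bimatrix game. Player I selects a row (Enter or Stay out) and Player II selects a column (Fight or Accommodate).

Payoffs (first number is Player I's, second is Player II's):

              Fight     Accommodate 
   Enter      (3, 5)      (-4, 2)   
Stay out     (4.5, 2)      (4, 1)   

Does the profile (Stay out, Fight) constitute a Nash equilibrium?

Yes

At (Stay out, Fight), Player I earns 4.5; switching to Enter would give 3, so Player I has no profitable deviation.
Player II earns 2; switching to Accommodate would give 1, so Player II has no profitable deviation.
Neither player can gain by a unilateral deviation, so this profile is a Nash equilibrium.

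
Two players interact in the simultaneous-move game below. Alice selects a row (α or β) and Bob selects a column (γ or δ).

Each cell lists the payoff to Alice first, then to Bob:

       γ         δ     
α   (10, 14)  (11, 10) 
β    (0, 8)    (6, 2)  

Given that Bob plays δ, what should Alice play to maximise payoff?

Against δ, Alice earns 11 from α and 6 from β.
So α is the best response.

α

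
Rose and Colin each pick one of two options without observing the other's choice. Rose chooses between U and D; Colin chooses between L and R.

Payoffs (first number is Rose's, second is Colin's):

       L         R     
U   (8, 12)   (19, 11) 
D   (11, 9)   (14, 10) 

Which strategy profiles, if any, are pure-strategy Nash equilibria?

none

(U, L): Rose prefers D (11 > 8) — not an equilibrium.
(U, R): Colin prefers L (12 > 11) — not an equilibrium.
(D, L): Colin prefers R (10 > 9) — not an equilibrium.
(D, R): Rose prefers U (19 > 14) — not an equilibrium.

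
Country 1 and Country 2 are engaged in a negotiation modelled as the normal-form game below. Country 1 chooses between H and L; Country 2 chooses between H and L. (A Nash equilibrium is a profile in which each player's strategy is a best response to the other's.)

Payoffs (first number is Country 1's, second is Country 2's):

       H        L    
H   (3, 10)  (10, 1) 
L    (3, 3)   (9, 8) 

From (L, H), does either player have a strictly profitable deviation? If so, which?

Country 1 at (L, H) earns 3; deviating to H yields 3 — not better.
Country 2 earns 3; deviating to L yields 8 — a strict improvement.
Only Country 2 has a strictly profitable deviation.

Country 2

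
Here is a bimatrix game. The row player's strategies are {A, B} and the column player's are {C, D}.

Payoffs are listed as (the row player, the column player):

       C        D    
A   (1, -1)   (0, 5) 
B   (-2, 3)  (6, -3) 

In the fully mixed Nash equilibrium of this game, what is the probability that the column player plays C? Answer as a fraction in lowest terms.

2/3

Let c be the probability that the column player plays C. In a completely mixed equilibrium, the row player must be indifferent between A and B.
The row player's expected payoff from A is c; from B it is −2c + 6(1−c).
Setting these equal: c = −8c + 6, so c = 2/3.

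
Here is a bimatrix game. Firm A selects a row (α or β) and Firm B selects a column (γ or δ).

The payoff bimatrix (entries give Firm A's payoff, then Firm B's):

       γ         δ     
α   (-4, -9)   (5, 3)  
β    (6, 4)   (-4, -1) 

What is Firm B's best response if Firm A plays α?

δ

Against α, Firm B earns -9 from γ and 3 from δ.
So δ is the best response.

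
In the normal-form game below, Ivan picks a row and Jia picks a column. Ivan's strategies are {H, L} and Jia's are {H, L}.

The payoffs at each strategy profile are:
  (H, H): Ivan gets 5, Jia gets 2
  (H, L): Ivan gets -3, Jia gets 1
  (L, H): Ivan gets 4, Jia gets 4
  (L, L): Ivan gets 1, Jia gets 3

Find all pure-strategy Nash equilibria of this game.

(H, H): Ivan gets 5 ≥ 4 from L, and Jia gets 2 ≥ 1 from L — Nash equilibrium.
(H, L): Ivan prefers L (1 > -3); Jia prefers H (2 > 1) — not an equilibrium.
(L, H): Ivan prefers H (5 > 4) — not an equilibrium.
(L, L): Jia prefers H (4 > 3) — not an equilibrium.

(H, H)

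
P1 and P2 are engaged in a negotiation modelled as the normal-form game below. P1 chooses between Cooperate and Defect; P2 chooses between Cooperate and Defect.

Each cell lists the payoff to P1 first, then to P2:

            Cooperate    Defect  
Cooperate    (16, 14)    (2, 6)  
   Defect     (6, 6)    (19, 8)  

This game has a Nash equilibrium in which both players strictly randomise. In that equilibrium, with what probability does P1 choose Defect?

4/5

Let r be the probability that P1 plays Cooperate. In a completely mixed equilibrium, P2 must be indifferent between Cooperate and Defect.
P2's expected payoff from Cooperate is 14r + 6(1−r); from Defect it is 6r + 8(1−r).
Setting these equal: 8r + 6 = −2r + 8, so r = 1/5.
Therefore P1 plays Defect with probability 1 − 1/5 = 4/5.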